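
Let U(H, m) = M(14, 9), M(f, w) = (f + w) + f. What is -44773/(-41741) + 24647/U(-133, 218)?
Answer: 1030447028/1544417 ≈ 667.21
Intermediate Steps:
M(f, w) = w + 2*f
U(H, m) = 37 (U(H, m) = 9 + 2*14 = 9 + 28 = 37)
-44773/(-41741) + 24647/U(-133, 218) = -44773/(-41741) + 24647/37 = -44773*(-1/41741) + 24647*(1/37) = 44773/41741 + 24647/37 = 1030447028/1544417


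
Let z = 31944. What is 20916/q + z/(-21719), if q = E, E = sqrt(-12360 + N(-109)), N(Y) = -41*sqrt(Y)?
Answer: -31944/21719 + 20916/sqrt(-12360 - 41*I*sqrt(109)) ≈ 1.7845 + 188.05*I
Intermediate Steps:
E = sqrt(-12360 - 41*I*sqrt(109)) ≈ 1.925 - 111.19*I
q = sqrt(-12360 - 41*I*sqrt(109)) ≈ 1.925 - 111.19*I
20916/q + z/(-21719) = 20916/(sqrt(-12360 - 41*I*sqrt(109))) + 31944/(-21719) = 20916/sqrt(-12360 - 41*I*sqrt(109)) + 31944*(-1/21719) = 20916/sqrt(-12360 - 41*I*sqrt(109)) - 31944/21719 = -31944/21719 + 20916/sqrt(-12360 - 41*I*sqrt(109))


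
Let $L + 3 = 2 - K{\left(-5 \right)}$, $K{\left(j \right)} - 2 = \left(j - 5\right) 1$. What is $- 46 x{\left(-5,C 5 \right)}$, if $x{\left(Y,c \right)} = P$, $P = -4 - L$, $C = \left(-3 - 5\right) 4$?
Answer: $506$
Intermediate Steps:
$C = -32$ ($C = \left(-8\right) 4 = -32$)
$K{\left(j \right)} = -3 + j$ ($K{\left(j \right)} = 2 + \left(j - 5\right) 1 = 2 + \left(-5 + j\right) 1 = 2 + \left(-5 + j\right) = -3 + j$)
$L = 7$ ($L = -3 + \left(2 - \left(-3 - 5\right)\right) = -3 + \left(2 - -8\right) = -3 + \left(2 + 8\right) = -3 + 10 = 7$)
$P = -11$ ($P = -4 - 7 = -11$)
$x{\left(Y,c \right)} = -11$
$- 46 x{\left(-5,C 5 \right)} = \left(-46\right) \left(-11\right) = 506$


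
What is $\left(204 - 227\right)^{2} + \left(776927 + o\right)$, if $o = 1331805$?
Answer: $2109261$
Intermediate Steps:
$\left(204 - 227\right)^{2} + \left(776927 + o\right) = \left(204 - 227\right)^{2} + \left(776927 + 1331805\right) = \left(-23\right)^{2} + 2108732 = 529 + 2108732 = 2109261$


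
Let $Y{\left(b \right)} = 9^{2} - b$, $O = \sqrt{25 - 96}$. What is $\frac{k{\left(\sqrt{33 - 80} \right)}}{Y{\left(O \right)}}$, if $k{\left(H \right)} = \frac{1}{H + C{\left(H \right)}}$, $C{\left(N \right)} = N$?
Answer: $\frac{\sqrt{47}}{94 \left(\sqrt{71} + 81 i\right)} \approx 9.2663 \cdot 10^{-5} - 0.00089076 i$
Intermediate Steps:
$k{\left(H \right)} = \frac{1}{2 H}$ ($k{\left(H \right)} = \frac{1}{H + H} = \frac{1}{2 H}$)
$O = i \sqrt{71}$ ($O = \sqrt{-71} = i \sqrt{71} \approx 8.4261 i$)
$Y{\left(b \right)} = 81 - b$
$\frac{k{\left(\sqrt{33 - 80} \right)}}{Y{\left(O \right)}} = \frac{\frac{1}{2} \frac{1}{\sqrt{33 - 80}}}{81 - i \sqrt{71}} = \frac{\frac{1}{2} \frac{1}{\sqrt{-47}}}{81 - i \sqrt{71}} = \frac{\frac{1}{2} \frac{1}{i \sqrt{47}}}{81 - i \sqrt{71}} = \frac{\frac{1}{2} \left(- \frac{i \sqrt{47}}{47}\right)}{81 - i \sqrt{71}} = \frac{\left(- \frac{1}{94}\right) i \sqrt{47}}{81 - i \sqrt{71}} = - \frac{i \sqrt{47}}{94 \left(81 - i \sqrt{71}\right)}$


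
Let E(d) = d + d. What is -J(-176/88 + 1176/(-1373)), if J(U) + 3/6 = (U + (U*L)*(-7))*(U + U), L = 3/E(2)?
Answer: 263380557/3770258 ≈ 69.857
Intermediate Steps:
E(d) = 2*d
L = 3/4 (L = 3/((2*2)) = 3/4 ≈ 0.75000)
J(U) = -1/2 - 17*U**2/2 (J(U) = -1/2 + (U + (U*(3/4))*(-7))*(U + U) = -1/2 + (U + (3*U/4)*(-7))*(2*U) = -1/2 + (U - 21*U/4)*(2*U) = -1/2 + (-17*U/4)*(2*U) = -1/2 - 17*U**2/2)
-J(-176/88 + 1176/(-1373)) = -(-1/2 - 17*(-176/88 + 1176/(-1373))**2/2) = -(-1/2 - 17*(-176*1/88 + 1176*(-1/1373))**2/2) = -(-1/2 - 17*(-2 - 1176/1373)**2/2) = -(-1/2 - 17*(-3922/1373)**2/2) = -(-1/2 - 17/2*15382084/1885129) = -(-1/2 - 130747714/1885129) = -1*(-263380557/3770258) = 263380557/3770258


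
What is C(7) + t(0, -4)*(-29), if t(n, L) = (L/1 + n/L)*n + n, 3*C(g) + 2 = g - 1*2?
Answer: 1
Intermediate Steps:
C(g) = -4/3 + g/3 (C(g) = -2/3 + (g - 1*2)/3 = -2/3 + (g - 2)/3 = -2/3 + (-2 + g)/3 = -2/3 + (-2/3 + g/3) = -4/3 + g/3)
t(n, L) = n + n*(L + n/L) (t(n, L) = (L*1 + n/L)*n + n = (L + n/L)*n + n = n*(L + n/L) + n = n + n*(L + n/L))
C(7) + t(0, -4)*(-29) = (-4/3 + (1/3)*7) + (0*(0 - 4*(1 - 4))/(-4))*(-29) = (-4/3 + 7/3) + (0*(-1/4)*(0 - 4*(-3)))*(-29) = 1 + (0*(-1/4)*(0 + 12))*(-29) = 1 + (0*(-1/4)*12)*(-29) = 1 + 0*(-29) = 1 + 0 = 1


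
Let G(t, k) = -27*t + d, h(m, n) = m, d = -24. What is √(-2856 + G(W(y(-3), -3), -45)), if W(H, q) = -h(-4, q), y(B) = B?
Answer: 6*I*√83 ≈ 54.663*I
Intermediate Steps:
W(H, q) = 4 (W(H, q) = -1*(-4) = 4)
G(t, k) = -24 - 27*t (G(t, k) = -27*t - 24 = -24 - 27*t)
√(-2856 + G(W(y(-3), -3), -45)) = √(-2856 + (-24 - 27*4)) = √(-2856 + (-24 - 108)) = √(-2856 - 132) = √(-2988) = 6*I*√83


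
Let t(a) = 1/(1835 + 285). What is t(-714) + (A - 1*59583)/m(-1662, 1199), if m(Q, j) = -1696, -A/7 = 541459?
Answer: 2406123/1060 ≈ 2269.9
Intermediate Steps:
A = -3790213 (A = -7*541459 = -3790213)
t(a) = 1/2120
t(-714) + (A - 1*59583)/m(-1662, 1199) = 1/2120 + (-3790213 - 1*59583)/(-1696) = 1/2120 + (-3790213 - 59583)*(-1/1696) = 1/2120 - 3849796*(-1/1696) = 1/2120 + 962449/424 = 2406123/1060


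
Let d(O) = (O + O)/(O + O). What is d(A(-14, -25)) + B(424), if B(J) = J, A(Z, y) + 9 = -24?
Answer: 425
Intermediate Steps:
A(Z, y) = -33 (A(Z, y) = -9 - 24 = -33)
d(O) = 1 (d(O) = (2*O)/((2*O)) = (2*O)*(1/(2*O)) = 1)
d(A(-14, -25)) + B(424) = 1 + 424 = 425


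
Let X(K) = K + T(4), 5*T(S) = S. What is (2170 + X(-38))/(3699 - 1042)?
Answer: 10664/13285 ≈ 0.80271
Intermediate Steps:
T(S) = S/5
X(K) = 4/5 + K (X(K) = K + (1/5)*4 = K + 4/5 = 4/5 + K)
(2170 + X(-38))/(3699 - 1042) = (2170 + (4/5 - 38))/(3699 - 1042) = (2170 - 186/5)/2657 = (10664/5)*(1/2657) = 10664/13285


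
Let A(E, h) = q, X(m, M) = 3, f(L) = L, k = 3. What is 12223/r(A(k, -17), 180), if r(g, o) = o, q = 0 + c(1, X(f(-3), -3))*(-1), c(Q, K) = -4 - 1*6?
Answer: 12223/180 ≈ 67.906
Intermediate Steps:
c(Q, K) = -10 (c(Q, K) = -4 - 6 = -10)
q = 10 (q = 0 - 10*(-1) = 0 + 10 = 10)
A(E, h) = 10
12223/r(A(k, -17), 180) = 12223/180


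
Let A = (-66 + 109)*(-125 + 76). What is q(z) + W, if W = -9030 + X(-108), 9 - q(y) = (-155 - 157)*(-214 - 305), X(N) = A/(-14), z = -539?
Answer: -341597/2 ≈ -1.7080e+5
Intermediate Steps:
A = -2107 (A = 43*(-49) = -2107)
X(N) = 301/2 (X(N) = -2107/(-14) = -2107*(-1/14) = 301/2)
q(y) = -161919 (q(y) = 9 - (-155 - 157)*(-214 - 305) = 9 - (-312)*(-519) = 9 - 1*161928 = 9 - 161928 = -161919)
W = -17759/2 (W = -9030 + 301/2 = -17759/2 ≈ -8879.5)
q(z) + W = -161919 - 17759/2 = -341597/2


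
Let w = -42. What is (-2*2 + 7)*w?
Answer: -126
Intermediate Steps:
(-2*2 + 7)*w = (-2*2 + 7)*(-42) = (-4 + 7)*(-42) = 3*(-42) = -126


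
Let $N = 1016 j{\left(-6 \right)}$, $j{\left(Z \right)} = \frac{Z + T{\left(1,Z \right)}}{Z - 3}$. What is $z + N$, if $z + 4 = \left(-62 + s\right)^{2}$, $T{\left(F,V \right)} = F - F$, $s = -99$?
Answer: $\frac{79783}{3} \approx 26594.0$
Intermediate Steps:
$T{\left(F,V \right)} = 0$
$z = 25917$ ($z = -4 + \left(-62 - 99\right)^{2} = -4 + \left(-161\right)^{2} = -4 + 25921 = 25917$)
$j{\left(Z \right)} = \frac{Z}{-3 + Z}$ ($j{\left(Z \right)} = \frac{Z + 0}{Z - 3} = \frac{Z}{-3 + Z}$)
$N = \frac{2032}{3}$ ($N = 1016 \left(- \frac{6}{-3 - 6}\right) = 1016 \left(- \frac{6}{-9}\right) = 1016 \left(\left(-6\right) \left(- \frac{1}{9}\right)\right) = 1016 \cdot \frac{2}{3} = \frac{2032}{3} \approx 677.33$)
$z + N = 25917 + \frac{2032}{3} = \frac{79783}{3}$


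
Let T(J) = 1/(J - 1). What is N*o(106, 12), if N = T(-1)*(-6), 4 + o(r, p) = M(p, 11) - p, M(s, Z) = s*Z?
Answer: 348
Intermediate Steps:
M(s, Z) = Z*s
o(r, p) = -4 + 10*p (o(r, p) = -4 + (11*p - p) = -4 + 10*p)
T(J) = 1/(-1 + J)
N = 3 (N = -6/(-1 - 1) = -6/(-2) = -½*(-6) = 3)
N*o(106, 12) = 3*(-4 + 10*12) = 3*(-4 + 120) = 3*116 = 348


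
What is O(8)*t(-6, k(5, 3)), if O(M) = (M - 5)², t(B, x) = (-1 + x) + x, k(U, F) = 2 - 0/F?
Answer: 27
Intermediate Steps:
k(U, F) = 2 (k(U, F) = 2 - 1*0 = 2 + 0 = 2)
t(B, x) = -1 + 2*x
O(M) = (-5 + M)²
O(8)*t(-6, k(5, 3)) = (-5 + 8)²*(-1 + 2*2) = 3²*(-1 + 4) = 9*3 = 27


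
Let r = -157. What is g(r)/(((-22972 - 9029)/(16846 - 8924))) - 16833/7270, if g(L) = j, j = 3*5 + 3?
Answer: -525115251/77549090 ≈ -6.7714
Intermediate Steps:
j = 18 (j = 15 + 3 = 18)
g(L) = 18
g(r)/(((-22972 - 9029)/(16846 - 8924))) - 16833/7270 = 18/(((-22972 - 9029)/(16846 - 8924))) - 16833/7270 = 18/((-32001/7922)) - 16833*1/7270 = 18/((-32001*1/7922)) - 16833/7270 = 18/(-32001/7922) - 16833/7270 = 18*(-7922/32001) - 16833/7270 = -47532/10667 - 16833/7270 = -525115251/77549090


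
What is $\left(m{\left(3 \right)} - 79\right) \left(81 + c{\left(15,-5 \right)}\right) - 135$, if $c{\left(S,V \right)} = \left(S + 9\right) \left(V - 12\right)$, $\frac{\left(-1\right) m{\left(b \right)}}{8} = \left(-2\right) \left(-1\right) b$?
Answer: $41394$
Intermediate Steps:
$m{\left(b \right)} = - 16 b$ ($m{\left(b \right)} = - 8 \left(-2\right) \left(-1\right) b = - 8 \cdot 2 b = - 16 b$)
$c{\left(S,V \right)} = \left(-12 + V\right) \left(9 + S\right)$ ($c{\left(S,V \right)} = \left(9 + S\right) \left(-12 + V\right) = \left(-12 + V\right) \left(9 + S\right)$)
$\left(m{\left(3 \right)} - 79\right) \left(81 + c{\left(15,-5 \right)}\right) - 135 = \left(\left(-16\right) 3 - 79\right) \left(81 + \left(-108 - 180 + 9 \left(-5\right) + 15 \left(-5\right)\right)\right) - 135 = \left(-48 - 79\right) \left(81 - 408\right) - 135 = - 127 \left(81 - 408\right) - 135 = \left(-127\right) \left(-327\right) - 135 = 41529 - 135 = 41394$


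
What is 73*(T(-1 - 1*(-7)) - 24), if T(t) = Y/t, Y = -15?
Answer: -3869/2 ≈ -1934.5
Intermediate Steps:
T(t) = -15/t
73*(T(-1 - 1*(-7)) - 24) = 73*(-15/(-1 - 1*(-7)) - 24) = 73*(-15/(-1 + 7) - 24) = 73*(-15/6 - 24) = 73*(-15*⅙ - 24) = 73*(-5/2 - 24) = 73*(-53/2) = -3869/2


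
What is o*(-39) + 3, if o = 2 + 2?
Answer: -153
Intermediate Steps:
o = 4
o*(-39) + 3 = 4*(-39) + 3 = -156 + 3 = -153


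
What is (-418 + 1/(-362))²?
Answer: 22896834489/131044 ≈ 1.7473e+5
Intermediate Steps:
(-418 + 1/(-362))² = (-418 - 1/362)² = (-151317/362)² = 22896834489/131044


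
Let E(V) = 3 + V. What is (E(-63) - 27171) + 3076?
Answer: -24155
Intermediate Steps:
(E(-63) - 27171) + 3076 = ((3 - 63) - 27171) + 3076 = (-60 - 27171) + 3076 = -27231 + 3076 = -24155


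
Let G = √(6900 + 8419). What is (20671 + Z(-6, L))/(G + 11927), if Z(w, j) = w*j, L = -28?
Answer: 248546753/142238010 - 20839*√15319/142238010 ≈ 1.7293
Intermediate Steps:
Z(w, j) = j*w
G = √15319 ≈ 123.77
(20671 + Z(-6, L))/(G + 11927) = (20671 - 28*(-6))/(√15319 + 11927) = (20671 + 168)/(11927 + √15319) = 20839/(11927 + √15319)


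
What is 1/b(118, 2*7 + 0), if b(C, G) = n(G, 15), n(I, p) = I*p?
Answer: 1/210 ≈ 0.0047619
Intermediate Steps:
b(C, G) = 15*G (b(C, G) = G*15 = 15*G)
1/b(118, 2*7 + 0) = 1/(15*(2*7 + 0)) = 1/(15*(14 + 0)) = 1/(15*14) = 1/210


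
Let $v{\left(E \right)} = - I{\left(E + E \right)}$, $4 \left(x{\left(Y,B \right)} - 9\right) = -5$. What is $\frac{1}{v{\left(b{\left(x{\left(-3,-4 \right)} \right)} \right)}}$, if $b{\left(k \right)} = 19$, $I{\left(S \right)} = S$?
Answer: $- \frac{1}{38} \approx -0.026316$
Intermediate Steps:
$x{\left(Y,B \right)} = \frac{31}{4}$ ($x{\left(Y,B \right)} = 9 + \frac{1}{4} \left(-5\right) = 9 - \frac{5}{4} = \frac{31}{4}$)
$v{\left(E \right)} = - 2 E$ ($v{\left(E \right)} = - (E + E) = - 2 E$)
$\frac{1}{v{\left(b{\left(x{\left(-3,-4 \right)} \right)} \right)}} = \frac{1}{\left(-2\right) 19} = \frac{1}{-38} = - \frac{1}{38}$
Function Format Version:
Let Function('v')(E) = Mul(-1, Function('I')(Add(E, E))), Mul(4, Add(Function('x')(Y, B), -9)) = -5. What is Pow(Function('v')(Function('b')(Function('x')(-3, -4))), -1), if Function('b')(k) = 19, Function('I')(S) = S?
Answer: Rational(-1, 38) ≈ -0.026316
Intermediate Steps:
Function('x')(Y, B) = Rational(31, 4) (Function('x')(Y, B) = Add(9, Mul(Rational(1, 4), -5)) = Add(9, Rational(-5, 4)) = Rational(31, 4))
Function('v')(E) = Mul(-2, E) (Function('v')(E) = Mul(-1, Add(E, E)) = Mul(-1, Mul(2, E)) = Mul(-2, E))
Pow(Function('v')(Function('b')(Function('x')(-3, -4))), -1) = Pow(Mul(-2, 19), -1) = Pow(-38, -1) = Rational(-1, 38)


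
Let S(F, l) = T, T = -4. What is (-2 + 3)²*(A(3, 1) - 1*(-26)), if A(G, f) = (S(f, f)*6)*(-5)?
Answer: 146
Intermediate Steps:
S(F, l) = -4
A(G, f) = 120 (A(G, f) = -4*6*(-5) = -24*(-5) = 120)
(-2 + 3)²*(A(3, 1) - 1*(-26)) = (-2 + 3)²*(120 - 1*(-26)) = 1²*(120 + 26) = 1*146 = 146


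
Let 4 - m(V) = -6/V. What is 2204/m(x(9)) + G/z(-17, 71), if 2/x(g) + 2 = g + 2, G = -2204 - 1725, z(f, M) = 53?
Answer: -4987/1643 ≈ -3.0353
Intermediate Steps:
G = -3929
x(g) = 2/g (x(g) = 2/(-2 + (g + 2)) = 2/(-2 + (2 + g)) = 2/g)
m(V) = 4 + 6/V (m(V) = 4 - (-6)/V = 4 + 6/V)
2204/m(x(9)) + G/z(-17, 71) = 2204/(4 + 6/((2/9))) - 3929/53 = 2204/(4 + 6/((2*(⅑)))) - 3929*1/53 = 2204/(4 + 6/(2/9)) - 3929/53 = 2204/(4 + 6*(9/2)) - 3929/53 = 2204/(4 + 27) - 3929/53 = 2204/31 - 3929/53 = -4987/1643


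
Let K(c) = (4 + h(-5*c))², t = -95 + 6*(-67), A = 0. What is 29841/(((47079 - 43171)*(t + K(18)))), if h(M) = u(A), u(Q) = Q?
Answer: -29841/1879748 ≈ -0.015875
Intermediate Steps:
t = -497 (t = -95 - 402 = -497)
h(M) = 0
K(c) = 16 (K(c) = (4 + 0)² = 4² = 16)
29841/(((47079 - 43171)*(t + K(18)))) = 29841/(((47079 - 43171)*(-497 + 16))) = 29841/((3908*(-481))) = 29841/(-1879748) = 29841*(-1/1879748) = -29841/1879748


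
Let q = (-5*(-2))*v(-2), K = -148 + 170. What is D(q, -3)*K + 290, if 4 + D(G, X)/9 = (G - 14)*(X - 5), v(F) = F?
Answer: 53354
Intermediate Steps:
K = 22
q = -20 (q = -5*(-2)*(-2) = 10*(-2) = -20)
D(G, X) = -36 + 9*(-14 + G)*(-5 + X) (D(G, X) = -36 + 9*((G - 14)*(X - 5)) = -36 + 9*((-14 + G)*(-5 + X)) = -36 + 9*(-14 + G)*(-5 + X))
D(q, -3)*K + 290 = (594 - 126*(-3) - 45*(-20) + 9*(-20)*(-3))*22 + 290 = (594 + 378 + 900 + 540)*22 + 290 = 2412*22 + 290 = 53064 + 290 = 53354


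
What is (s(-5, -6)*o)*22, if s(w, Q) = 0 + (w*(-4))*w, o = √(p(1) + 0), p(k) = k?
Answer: -2200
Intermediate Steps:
o = 1 (o = √(1 + 0) = √1 = 1)
s(w, Q) = -4*w² (s(w, Q) = 0 + (-4*w)*w = 0 - 4*w² = -4*w²)
(s(-5, -6)*o)*22 = (-4*(-5)²*1)*22 = (-4*25*1)*22 = -100*1*22 = -100*22 = -2200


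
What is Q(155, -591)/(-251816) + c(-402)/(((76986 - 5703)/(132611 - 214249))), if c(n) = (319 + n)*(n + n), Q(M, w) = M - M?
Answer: -1815955672/23761 ≈ -76426.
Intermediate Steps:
Q(M, w) = 0
c(n) = 2*n*(319 + n) (c(n) = (319 + n)*(2*n) = 2*n*(319 + n))
Q(155, -591)/(-251816) + c(-402)/(((76986 - 5703)/(132611 - 214249))) = 0/(-251816) + (2*(-402)*(319 - 402))/(((76986 - 5703)/(132611 - 214249))) = 0*(-1/251816) + (2*(-402)*(-83))/((71283/(-81638))) = 0 + 66732/((71283*(-1/81638))) = 0 + 66732/(-71283/81638) = 0 + 66732*(-81638/71283) = 0 - 1815955672/23761 = -1815955672/23761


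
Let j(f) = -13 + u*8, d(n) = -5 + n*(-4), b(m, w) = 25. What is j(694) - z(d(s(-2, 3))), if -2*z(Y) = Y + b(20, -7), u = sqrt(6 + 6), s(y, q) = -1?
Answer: -1 + 16*sqrt(3) ≈ 26.713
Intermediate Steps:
d(n) = -5 - 4*n
u = 2*sqrt(3) (u = sqrt(12) = 2*sqrt(3) ≈ 3.4641)
j(f) = -13 + 16*sqrt(3) (j(f) = -13 + (2*sqrt(3))*8 = -13 + 16*sqrt(3))
z(Y) = -25/2 - Y/2 (z(Y) = -(Y + 25)/2 = -(25 + Y)/2 = -25/2 - Y/2)
j(694) - z(d(s(-2, 3))) = (-13 + 16*sqrt(3)) - (-25/2 - (-5 - 4*(-1))/2) = (-13 + 16*sqrt(3)) - (-25/2 - (-5 + 4)/2) = (-13 + 16*sqrt(3)) - (-25/2 - 1/2*(-1)) = (-13 + 16*sqrt(3)) - (-25/2 + 1/2) = (-13 + 16*sqrt(3)) - 1*(-12) = (-13 + 16*sqrt(3)) + 12 = -1 + 16*sqrt(3)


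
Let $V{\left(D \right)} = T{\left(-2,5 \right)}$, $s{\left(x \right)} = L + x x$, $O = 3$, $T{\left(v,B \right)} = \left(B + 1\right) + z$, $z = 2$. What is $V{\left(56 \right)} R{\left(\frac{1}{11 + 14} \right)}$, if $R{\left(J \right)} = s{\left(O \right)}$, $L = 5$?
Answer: $112$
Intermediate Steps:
$T{\left(v,B \right)} = 3 + B$ ($T{\left(v,B \right)} = \left(B + 1\right) + 2 = \left(1 + B\right) + 2 = 3 + B$)
$s{\left(x \right)} = 5 + x^{2}$ ($s{\left(x \right)} = 5 + x x = 5 + x^{2}$)
$R{\left(J \right)} = 14$ ($R{\left(J \right)} = 5 + 3^{2} = 5 + 9 = 14$)
$V{\left(D \right)} = 8$ ($V{\left(D \right)} = 3 + 5 = 8$)
$V{\left(56 \right)} R{\left(\frac{1}{11 + 14} \right)} = 8 \cdot 14 = 112$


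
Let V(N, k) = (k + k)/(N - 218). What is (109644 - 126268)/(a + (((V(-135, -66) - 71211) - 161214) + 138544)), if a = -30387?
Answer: 733534/5483309 ≈ 0.13378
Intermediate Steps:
V(N, k) = 2*k/(-218 + N) (V(N, k) = (2*k)/(-218 + N) = 2*k/(-218 + N))
(109644 - 126268)/(a + (((V(-135, -66) - 71211) - 161214) + 138544)) = (109644 - 126268)/(-30387 + (((2*(-66)/(-218 - 135) - 71211) - 161214) + 138544)) = -16624/(-30387 + (((2*(-66)/(-353) - 71211) - 161214) + 138544)) = -16624/(-30387 + (((2*(-66)*(-1/353) - 71211) - 161214) + 138544)) = -16624/(-30387 + (((132/353 - 71211) - 161214) + 138544)) = -16624/(-30387 + ((-25137351/353 - 161214) + 138544)) = -16624/(-30387 + (-82045893/353 + 138544)) = -16624/(-30387 - 33139861/353) = -16624/(-43866472/353) = -16624*(-353/43866472) = 733534/5483309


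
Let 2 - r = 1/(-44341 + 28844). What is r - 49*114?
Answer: -86535247/15497 ≈ -5584.0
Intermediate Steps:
r = 30995/15497 (r = 2 - 1/(-44341 + 28844) = 2 - 1/(-15497) = 2 - 1*(-1/15497) = 2 + 1/15497 = 30995/15497 ≈ 2.0001)
r - 49*114 = 30995/15497 - 49*114 = 30995/15497 - 1*5586 = 30995/15497 - 5586 = -86535247/15497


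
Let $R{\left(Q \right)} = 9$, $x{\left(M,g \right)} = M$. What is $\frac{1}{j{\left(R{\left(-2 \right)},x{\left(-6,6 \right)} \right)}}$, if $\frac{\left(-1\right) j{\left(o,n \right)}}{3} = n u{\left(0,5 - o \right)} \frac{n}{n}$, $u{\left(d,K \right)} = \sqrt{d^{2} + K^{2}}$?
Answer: $\frac{1}{72} \approx 0.013889$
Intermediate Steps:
$u{\left(d,K \right)} = \sqrt{K^{2} + d^{2}}$
$j{\left(o,n \right)} = - 3 n \sqrt{\left(5 - o\right)^{2}}$ ($j{\left(o,n \right)} = - 3 n \sqrt{\left(5 - o\right)^{2} + 0^{2}} \frac{n}{n} = - 3 n \sqrt{\left(5 - o\right)^{2} + 0} \cdot 1 = - 3 n \sqrt{\left(5 - o\right)^{2}} \cdot 1 = - 3 n \sqrt{\left(5 - o\right)^{2}}$)
$\frac{1}{j{\left(R{\left(-2 \right)},x{\left(-6,6 \right)} \right)}} = \frac{1}{\left(-3\right) \left(-6\right) \sqrt{\left(-5 + 9\right)^{2}}} = \frac{1}{\left(-3\right) \left(-6\right) \sqrt{4^{2}}} = \frac{1}{\left(-3\right) \left(-6\right) \sqrt{16}} = \frac{1}{\left(-3\right) \left(-6\right) 4} = \frac{1}{72}$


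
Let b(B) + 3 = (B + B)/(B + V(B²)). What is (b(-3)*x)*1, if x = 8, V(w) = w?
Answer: -32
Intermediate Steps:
b(B) = -3 + 2*B/(B + B²) (b(B) = -3 + (B + B)/(B + B²) = -3 + (2*B)/(B + B²) = -3 + 2*B/(B + B²))
(b(-3)*x)*1 = (((-1 - 3*(-3))/(1 - 3))*8)*1 = (((-1 + 9)/(-2))*8)*1 = (-½*8*8)*1 = -4*8*1 = -32*1 = -32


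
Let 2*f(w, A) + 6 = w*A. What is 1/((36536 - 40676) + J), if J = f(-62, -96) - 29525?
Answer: -1/30692 ≈ -3.2582e-5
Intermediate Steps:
f(w, A) = -3 + A*w/2 (f(w, A) = -3 + (w*A)/2 = -3 + (A*w)/2 = -3 + A*w/2)
J = -26552 (J = (-3 + (½)*(-96)*(-62)) - 29525 = (-3 + 2976) - 29525 = 2973 - 29525 = -26552)
1/((36536 - 40676) + J) = 1/((36536 - 40676) - 26552) = 1/(-4140 - 26552) = 1/(-30692) = -1/30692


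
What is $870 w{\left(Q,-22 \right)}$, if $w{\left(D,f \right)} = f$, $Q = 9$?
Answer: $-19140$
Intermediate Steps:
$870 w{\left(Q,-22 \right)} = 870 \left(-22\right) = -19140$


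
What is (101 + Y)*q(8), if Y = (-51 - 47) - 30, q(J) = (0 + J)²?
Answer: -1728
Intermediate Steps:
q(J) = J²
Y = -128 (Y = -98 - 30 = -128)
(101 + Y)*q(8) = (101 - 128)*8² = -27*64 = -1728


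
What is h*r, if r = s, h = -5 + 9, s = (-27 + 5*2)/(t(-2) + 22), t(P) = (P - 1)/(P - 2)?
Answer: -272/91 ≈ -2.9890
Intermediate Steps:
t(P) = (-1 + P)/(-2 + P)
s = -68/91 (s = (-27 + 5*2)/((-1 - 2)/(-2 - 2) + 22) = (-27 + 10)/(-3/(-4) + 22) = -17/(-¼*(-3) + 22) = -17/(¾ + 22) = -17/91/4 = -17*4/91 = -68/91 ≈ -0.74725)
h = 4
r = -68/91 ≈ -0.74725
h*r = 4*(-68/91) = -272/91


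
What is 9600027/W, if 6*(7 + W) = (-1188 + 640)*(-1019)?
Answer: 28800081/279185 ≈ 103.16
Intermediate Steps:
W = 279185/3 (W = -7 + ((-1188 + 640)*(-1019))/6 = -7 + (-548*(-1019))/6 = -7 + (⅙)*558412 = -7 + 279206/3 = 279185/3 ≈ 93062.)
9600027/W = 9600027/(279185/3) = 9600027*(3/279185) = 28800081/279185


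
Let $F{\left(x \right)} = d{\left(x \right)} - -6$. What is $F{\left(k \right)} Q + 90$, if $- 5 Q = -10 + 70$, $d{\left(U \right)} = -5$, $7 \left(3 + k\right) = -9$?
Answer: $78$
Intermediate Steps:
$k = - \frac{30}{7}$ ($k = -3 + \frac{1}{7} \left(-9\right) = -3 - \frac{9}{7} = - \frac{30}{7} \approx -4.2857$)
$F{\left(x \right)} = 1$ ($F{\left(x \right)} = -5 - -6 = -5 + 6 = 1$)
$Q = -12$ ($Q = - \frac{-10 + 70}{5} = \left(- \frac{1}{5}\right) 60 = -12$)
$F{\left(k \right)} Q + 90 = 1 \left(-12\right) + 90 = -12 + 90 = 78$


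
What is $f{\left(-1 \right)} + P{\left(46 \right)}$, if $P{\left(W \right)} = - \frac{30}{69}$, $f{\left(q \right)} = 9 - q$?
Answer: $\frac{220}{23} \approx 9.5652$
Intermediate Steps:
$P{\left(W \right)} = - \frac{10}{23}$ ($P{\left(W \right)} = \left(-30\right) \frac{1}{69} = - \frac{10}{23}$)
$f{\left(-1 \right)} + P{\left(46 \right)} = \left(9 - -1\right) - \frac{10}{23} = \left(9 + 1\right) - \frac{10}{23} = 10 - \frac{10}{23} = \frac{220}{23}$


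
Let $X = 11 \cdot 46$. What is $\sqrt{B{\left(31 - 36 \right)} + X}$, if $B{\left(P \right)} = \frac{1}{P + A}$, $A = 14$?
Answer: $\frac{\sqrt{4555}}{3} \approx 22.497$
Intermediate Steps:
$B{\left(P \right)} = \frac{1}{14 + P}$ ($B{\left(P \right)} = \frac{1}{P + 14} = \frac{1}{14 + P}$)
$X = 506$
$\sqrt{B{\left(31 - 36 \right)} + X} = \sqrt{\frac{1}{14 + \left(31 - 36\right)} + 506} = \sqrt{\frac{1}{14 - 5} + 506} = \sqrt{\frac{1}{9} + 506} = \sqrt{\frac{4555}{9}} = \frac{\sqrt{4555}}{3}$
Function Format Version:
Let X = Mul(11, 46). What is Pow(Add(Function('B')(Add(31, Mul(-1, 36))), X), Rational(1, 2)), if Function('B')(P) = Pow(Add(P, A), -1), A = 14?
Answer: Mul(Rational(1, 3), Pow(4555, Rational(1, 2))) ≈ 22.497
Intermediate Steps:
Function('B')(P) = Pow(Add(14, P), -1) (Function('B')(P) = Pow(Add(P, 14), -1) = Pow(Add(14, P), -1))
X = 506
Pow(Add(Function('B')(Add(31, Mul(-1, 36))), X), Rational(1, 2)) = Pow(Add(Pow(Add(14, Add(31, Mul(-1, 36))), -1), 506), Rational(1, 2)) = Pow(Add(Pow(Add(14, Add(31, -36)), -1), 506), Rational(1, 2)) = Pow(Add(Pow(Add(14, -5), -1), 506), Rational(1, 2)) = Pow(Add(Pow(9, -1), 506), Rational(1, 2)) = Pow(Add(Rational(1, 9), 506), Rational(1, 2)) = Pow(Rational(4555, 9), Rational(1, 2)) = Mul(Rational(1, 3), Pow(4555, Rational(1, 2)))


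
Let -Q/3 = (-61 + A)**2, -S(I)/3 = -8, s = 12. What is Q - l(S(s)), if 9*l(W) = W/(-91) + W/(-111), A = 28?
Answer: -98998285/30303 ≈ -3266.9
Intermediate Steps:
S(I) = 24 (S(I) = -3*(-8) = 24)
l(W) = -202*W/90909 (l(W) = (W/(-91) + W/(-111))/9 = (W*(-1/91) + W*(-1/111))/9 = (-W/91 - W/111)/9 = (-202*W/10101)/9 = -202*W/90909)
Q = -3267 (Q = -3*(-61 + 28)**2 = -3*(-33)**2 = -3*1089 = -3267)
Q - l(S(s)) = -3267 - (-202)*24/90909 = -3267 - 1*(-1616/30303) = -3267 + 1616/30303 = -98998285/30303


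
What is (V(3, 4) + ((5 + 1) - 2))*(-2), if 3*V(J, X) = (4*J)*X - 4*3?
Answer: -32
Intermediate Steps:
V(J, X) = -4 + 4*J*X/3 (V(J, X) = ((4*J)*X - 4*3)/3 = (4*J*X - 12)/3 = (-12 + 4*J*X)/3 = -4 + 4*J*X/3)
(V(3, 4) + ((5 + 1) - 2))*(-2) = ((-4 + (4/3)*3*4) + ((5 + 1) - 2))*(-2) = ((-4 + 16) + (6 - 2))*(-2) = (12 + 4)*(-2) = 16*(-2) = -32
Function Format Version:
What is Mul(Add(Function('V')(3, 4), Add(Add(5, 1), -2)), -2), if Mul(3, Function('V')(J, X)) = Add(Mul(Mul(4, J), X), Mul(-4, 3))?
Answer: -32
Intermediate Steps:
Function('V')(J, X) = Add(-4, Mul(Rational(4, 3), J, X)) (Function('V')(J, X) = Mul(Rational(1, 3), Add(Mul(Mul(4, J), X), Mul(-4, 3))) = Mul(Rational(1, 3), Add(Mul(4, J, X), -12)) = Mul(Rational(1, 3), Add(-12, Mul(4, J, X))) = Add(-4, Mul(Rational(4, 3), J, X)))
Mul(Add(Function('V')(3, 4), Add(Add(5, 1), -2)), -2) = Mul(Add(Add(-4, Mul(Rational(4, 3), 3, 4)), Add(Add(5, 1), -2)), -2) = Mul(Add(Add(-4, 16), Add(6, -2)), -2) = Mul(Add(12, 4), -2) = Mul(16, -2) = -32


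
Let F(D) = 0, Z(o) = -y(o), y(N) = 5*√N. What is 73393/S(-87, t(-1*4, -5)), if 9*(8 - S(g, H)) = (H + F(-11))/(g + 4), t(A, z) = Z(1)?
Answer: 54824571/5971 ≈ 9181.8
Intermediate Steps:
Z(o) = -5*√o
t(A, z) = -5 (t(A, z) = -5*√1 = -5*1 = -5)
S(g, H) = 8 - H/(9*(4 + g)) (S(g, H) = 8 - (H + 0)/(9*(g + 4)) = 8 - H/(9*(4 + g)))
73393/S(-87, t(-1*4, -5)) = 73393/(((288 - 1*(-5) + 72*(-87))/(9*(4 - 87)))) = 73393/(((⅑)*(288 + 5 - 6264)/(-83))) = 73393/(((⅑)*(-1/83)*(-5971))) = 73393/(5971/747) = 73393*(747/5971) = 54824571/5971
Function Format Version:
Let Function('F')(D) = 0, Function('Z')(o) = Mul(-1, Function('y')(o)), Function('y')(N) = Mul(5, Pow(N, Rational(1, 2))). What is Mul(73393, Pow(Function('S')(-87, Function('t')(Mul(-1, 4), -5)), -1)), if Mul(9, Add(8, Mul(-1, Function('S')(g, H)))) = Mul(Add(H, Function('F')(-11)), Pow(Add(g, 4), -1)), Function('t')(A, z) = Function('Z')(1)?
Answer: Rational(54824571, 5971) ≈ 9181.8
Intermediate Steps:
Function('Z')(o) = Mul(-5, Pow(o, Rational(1, 2))) (Function('Z')(o) = Mul(-1, Mul(5, Pow(o, Rational(1, 2)))) = Mul(-5, Pow(o, Rational(1, 2))))
Function('t')(A, z) = -5 (Function('t')(A, z) = Mul(-5, Pow(1, Rational(1, 2))) = Mul(-5, 1) = -5)
Function('S')(g, H) = Add(8, Mul(Rational(-1, 9), H, Pow(Add(4, g), -1))) (Function('S')(g, H) = Add(8, Mul(Rational(-1, 9), Mul(Add(H, 0), Pow(Add(g, 4), -1)))) = Add(8, Mul(Rational(-1, 9), Mul(H, Pow(Add(4, g), -1)))) = Add(8, Mul(Rational(-1, 9), H, Pow(Add(4, g), -1))))
Mul(73393, Pow(Function('S')(-87, Function('t')(Mul(-1, 4), -5)), -1)) = Mul(73393, Pow(Mul(Rational(1, 9), Pow(Add(4, -87), -1), Add(288, Mul(-1, -5), Mul(72, -87))), -1)) = Mul(73393, Pow(Mul(Rational(1, 9), Pow(-83, -1), Add(288, 5, -6264)), -1)) = Mul(73393, Pow(Mul(Rational(1, 9), Rational(-1, 83), -5971), -1)) = Mul(73393, Pow(Rational(5971, 747), -1)) = Mul(73393, Rational(747, 5971)) = Rational(54824571, 5971)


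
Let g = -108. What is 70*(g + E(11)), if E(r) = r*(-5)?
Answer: -11410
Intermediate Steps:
E(r) = -5*r
70*(g + E(11)) = 70*(-108 - 5*11) = 70*(-108 - 55) = 70*(-163) = -11410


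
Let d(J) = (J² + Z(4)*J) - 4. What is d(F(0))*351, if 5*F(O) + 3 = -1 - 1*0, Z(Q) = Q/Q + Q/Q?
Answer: -43524/25 ≈ -1741.0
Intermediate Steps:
Z(Q) = 2 (Z(Q) = 1 + 1 = 2)
F(O) = -⅘ (F(O) = -⅗ + (-1 - 1*0)/5 = -⅗ + (-1 + 0)/5 = -⅗ + (⅕)*(-1) = -⅗ - ⅕ = -⅘)
d(J) = -4 + J² + 2*J (d(J) = (J² + 2*J) - 4 = -4 + J² + 2*J)
d(F(0))*351 = (-4 + (-⅘)² + 2*(-⅘))*351 = (-4 + 16/25 - 8/5)*351 = -124/25*351 = -43524/25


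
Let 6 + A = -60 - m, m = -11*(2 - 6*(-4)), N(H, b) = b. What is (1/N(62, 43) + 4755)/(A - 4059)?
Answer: -204466/165077 ≈ -1.2386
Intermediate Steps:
m = -286 (m = -11*(2 + 24) = -11*26 = -286)
A = 220 (A = -6 + (-60 - 1*(-286)) = -6 + (-60 + 286) = -6 + 226 = 220)
(1/N(62, 43) + 4755)/(A - 4059) = (1/43 + 4755)/(220 - 4059) = (1/43 + 4755)/(-3839) = (204466/43)*(-1/3839) = -204466/165077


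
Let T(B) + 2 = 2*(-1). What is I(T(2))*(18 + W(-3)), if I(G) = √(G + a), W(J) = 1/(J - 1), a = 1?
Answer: 71*I*√3/4 ≈ 30.744*I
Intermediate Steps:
T(B) = -4 (T(B) = -2 + 2*(-1) = -2 - 2 = -4)
W(J) = 1/(-1 + J)
I(G) = √(1 + G) (I(G) = √(G + 1) = √(1 + G))
I(T(2))*(18 + W(-3)) = √(1 - 4)*(18 + 1/(-1 - 3)) = √(-3)*(18 + 1/(-4)) = (I*√3)*(18 - ¼) = (I*√3)*(71/4) = 71*I*√3/4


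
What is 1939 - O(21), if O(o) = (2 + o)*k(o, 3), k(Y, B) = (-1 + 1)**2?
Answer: 1939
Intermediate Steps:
k(Y, B) = 0 (k(Y, B) = 0**2 = 0)
O(o) = 0 (O(o) = (2 + o)*0 = 0)
1939 - O(21) = 1939 - 1*0 = 1939 + 0 = 1939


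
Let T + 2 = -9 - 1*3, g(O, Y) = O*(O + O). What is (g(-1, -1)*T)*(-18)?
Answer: 504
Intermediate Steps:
g(O, Y) = 2*O² (g(O, Y) = O*(2*O) = 2*O²)
T = -14 (T = -2 + (-9 - 1*3) = -2 + (-9 - 3) = -2 - 12 = -14)
(g(-1, -1)*T)*(-18) = ((2*(-1)²)*(-14))*(-18) = ((2*1)*(-14))*(-18) = (2*(-14))*(-18) = -28*(-18) = 504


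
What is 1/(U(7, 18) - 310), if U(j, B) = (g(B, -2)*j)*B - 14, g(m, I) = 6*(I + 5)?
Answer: 1/1944 ≈ 0.00051440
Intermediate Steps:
g(m, I) = 30 + 6*I (g(m, I) = 6*(5 + I) = 30 + 6*I)
U(j, B) = -14 + 18*B*j (U(j, B) = ((30 + 6*(-2))*j)*B - 14 = ((30 - 12)*j)*B - 14 = (18*j)*B - 14 = 18*B*j - 14 = -14 + 18*B*j)
1/(U(7, 18) - 310) = 1/((-14 + 18*18*7) - 310) = 1/((-14 + 2268) - 310) = 1/(2254 - 310) = 1/1944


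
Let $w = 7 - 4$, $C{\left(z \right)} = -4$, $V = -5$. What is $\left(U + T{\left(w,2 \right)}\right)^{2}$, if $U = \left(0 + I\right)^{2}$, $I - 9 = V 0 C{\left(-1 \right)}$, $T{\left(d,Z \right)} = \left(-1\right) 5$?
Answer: $5776$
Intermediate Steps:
$w = 3$
$T{\left(d,Z \right)} = -5$
$I = 9$ ($I = 9 + \left(-5\right) 0 \left(-4\right) = 9 + 0 \left(-4\right) = 9 + 0 = 9$)
$U = 81$ ($U = \left(0 + 9\right)^{2} = 9^{2} = 81$)
$\left(U + T{\left(w,2 \right)}\right)^{2} = \left(81 - 5\right)^{2} = 76^{2} = 5776$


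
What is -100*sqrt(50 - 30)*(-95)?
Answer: 19000*sqrt(5) ≈ 42485.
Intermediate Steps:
-100*sqrt(50 - 30)*(-95) = -200*sqrt(5)*(-95) = 19000*sqrt(5)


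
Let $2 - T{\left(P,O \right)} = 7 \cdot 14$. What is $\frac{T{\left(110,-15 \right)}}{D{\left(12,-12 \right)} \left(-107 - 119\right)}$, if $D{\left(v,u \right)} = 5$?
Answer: $\frac{48}{565} \approx 0.084956$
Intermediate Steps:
$T{\left(P,O \right)} = -96$ ($T{\left(P,O \right)} = 2 - 7 \cdot 14 = 2 - 98 = -96$)
$\frac{T{\left(110,-15 \right)}}{D{\left(12,-12 \right)} \left(-107 - 119\right)} = - \frac{96}{5 \left(-107 - 119\right)} = - \frac{96}{5 \left(-226\right)} = - \frac{96}{-1130} = \left(-96\right) \left(- \frac{1}{1130}\right) = \frac{48}{565}$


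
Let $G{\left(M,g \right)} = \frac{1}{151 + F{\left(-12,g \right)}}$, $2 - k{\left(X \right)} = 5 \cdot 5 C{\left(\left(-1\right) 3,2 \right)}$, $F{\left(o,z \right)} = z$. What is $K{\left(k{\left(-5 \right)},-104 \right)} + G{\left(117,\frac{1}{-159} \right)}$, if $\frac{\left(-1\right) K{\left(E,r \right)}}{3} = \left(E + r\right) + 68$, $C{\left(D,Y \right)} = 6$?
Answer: $\frac{13252575}{24008} \approx 552.01$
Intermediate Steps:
$k{\left(X \right)} = -148$ ($k{\left(X \right)} = 2 - 5 \cdot 5 \cdot 6 = 2 - 25 \cdot 6 = 2 - 150 = -148$)
$K{\left(E,r \right)} = -204 - 3 E - 3 r$ ($K{\left(E,r \right)} = - 3 \left(\left(E + r\right) + 68\right) = - 3 \left(68 + E + r\right) = -204 - 3 E - 3 r$)
$G{\left(M,g \right)} = \frac{1}{151 + g}$
$K{\left(k{\left(-5 \right)},-104 \right)} + G{\left(117,\frac{1}{-159} \right)} = \left(-204 - -444 - -312\right) + \frac{1}{151 + \frac{1}{-159}} = \left(-204 + 444 + 312\right) + \frac{1}{151 - \frac{1}{159}} = 552 + \frac{1}{\frac{24008}{159}} = 552 + \frac{159}{24008} = \frac{13252575}{24008}$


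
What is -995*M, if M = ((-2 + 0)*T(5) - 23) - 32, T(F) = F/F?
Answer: 56715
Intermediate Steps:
T(F) = 1
M = -57 (M = ((-2 + 0)*1 - 23) - 32 = (-2*1 - 23) - 32 = (-2 - 23) - 32 = -25 - 32 = -57)
-995*M = -995*(-57) = 56715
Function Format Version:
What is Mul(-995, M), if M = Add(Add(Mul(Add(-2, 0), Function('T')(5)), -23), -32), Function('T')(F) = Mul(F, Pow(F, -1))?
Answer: 56715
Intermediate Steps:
Function('T')(F) = 1
M = -57 (M = Add(Add(Mul(Add(-2, 0), 1), -23), -32) = Add(Add(Mul(-2, 1), -23), -32) = Add(Add(-2, -23), -32) = Add(-25, -32) = -57)
Mul(-995, M) = Mul(-995, -57) = 56715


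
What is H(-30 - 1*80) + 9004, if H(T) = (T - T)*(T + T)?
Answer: 9004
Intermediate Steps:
H(T) = 0 (H(T) = 0*(2*T) = 0)
H(-30 - 1*80) + 9004 = 0 + 9004 = 9004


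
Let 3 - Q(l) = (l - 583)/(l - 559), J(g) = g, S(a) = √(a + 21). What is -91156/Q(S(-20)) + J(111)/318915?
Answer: -34661595431/744135 ≈ -46580.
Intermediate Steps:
S(a) = √(21 + a)
Q(l) = 3 - (-583 + l)/(-559 + l) (Q(l) = 3 - (l - 583)/(l - 559) = 3 - (-583 + l)/(-559 + l))
-91156/Q(S(-20)) + J(111)/318915 = -91156*(-559 + √(21 - 20))/(2*(-547 + √(21 - 20))) + 111/318915 = -91156*(-559 + √1)/(2*(-547 + √1)) + 111*(1/318915) = -91156*(-559 + 1)/(2*(-547 + 1)) + 37/106305 = -91156/(2*(-546)/(-558)) + 37/106305 = -91156/(2*(-1/558)*(-546)) + 37/106305 = -91156/182/93 + 37/106305 = -91156*93/182 + 37/106305 = -326058/7 + 37/106305 = -34661595431/744135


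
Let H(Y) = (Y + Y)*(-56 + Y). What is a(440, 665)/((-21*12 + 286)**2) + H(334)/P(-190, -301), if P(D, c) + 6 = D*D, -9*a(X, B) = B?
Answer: 954030953/187760988 ≈ 5.0811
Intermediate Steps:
a(X, B) = -B/9
P(D, c) = -6 + D**2 (P(D, c) = -6 + D*D = -6 + D**2)
H(Y) = 2*Y*(-56 + Y) (H(Y) = (2*Y)*(-56 + Y) = 2*Y*(-56 + Y))
a(440, 665)/((-21*12 + 286)**2) + H(334)/P(-190, -301) = (-1/9*665)/((-21*12 + 286)**2) + (2*334*(-56 + 334))/(-6 + (-190)**2) = -665/(9*(-252 + 286)**2) + (2*334*278)/(-6 + 36100) = -665/(9*(34**2)) + 185704/36094 = -665/9/1156 + 185704*(1/36094) = -665/9*1/1156 + 92852/18047 = -665/10404 + 92852/18047 = 954030953/187760988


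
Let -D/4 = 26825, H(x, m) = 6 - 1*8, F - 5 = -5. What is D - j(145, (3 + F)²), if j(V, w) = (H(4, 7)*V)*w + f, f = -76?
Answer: -104614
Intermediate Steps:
F = 0 (F = 5 - 5 = 0)
H(x, m) = -2 (H(x, m) = 6 - 8 = -2)
D = -107300 (D = -4*26825 = -107300)
j(V, w) = -76 - 2*V*w (j(V, w) = (-2*V)*w - 76 = -2*V*w - 76 = -76 - 2*V*w)
D - j(145, (3 + F)²) = -107300 - (-76 - 2*145*(3 + 0)²) = -107300 - (-76 - 2*145*3²) = -107300 - (-76 - 2*145*9) = -107300 - (-76 - 2610) = -107300 - 1*(-2686) = -107300 + 2686 = -104614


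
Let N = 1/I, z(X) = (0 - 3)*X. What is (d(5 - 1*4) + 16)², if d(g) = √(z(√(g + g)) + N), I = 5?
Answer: (80 + √5*√(1 - 15*√2))²/25 ≈ 251.96 + 64.34*I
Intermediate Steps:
z(X) = -3*X
N = ⅕ (N = 1/5 = ⅕ ≈ 0.20000)
d(g) = √(⅕ - 3*√2*√g) (d(g) = √(-3*√(g + g) + ⅕) = √(-3*√2*√g + ⅕) = √(⅕ - 3*√2*√g))
(d(5 - 1*4) + 16)² = (√(5 - 75*√2*√(5 - 1*4))/5 + 16)² = (√(5 - 75*√2*√(5 - 4))/5 + 16)² = (√(5 - 75*√2*√1)/5 + 16)² = (√(5 - 75*√2*1)/5 + 16)² = (√(5 - 75*√2)/5 + 16)² = (16 + √(5 - 75*√2)/5)²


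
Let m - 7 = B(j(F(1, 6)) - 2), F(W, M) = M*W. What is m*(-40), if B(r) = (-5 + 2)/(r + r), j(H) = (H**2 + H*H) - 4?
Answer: -3070/11 ≈ -279.09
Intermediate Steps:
j(H) = -4 + 2*H**2 (j(H) = (H**2 + H**2) - 4 = 2*H**2 - 4 = -4 + 2*H**2)
B(r) = -3/(2*r) (B(r) = -3*1/(2*r) = -3/(2*r))
m = 307/44 (m = 7 - 3/(2*((-4 + 2*(6*1)**2) - 2)) = 7 - 3/(2*((-4 + 2*6**2) - 2)) = 7 - 3/(2*((-4 + 2*36) - 2)) = 7 - 3/(2*((-4 + 72) - 2)) = 7 - 3/(2*(68 - 2)) = 7 - 3/2/66 = 7 - 3/2*1/66 = 7 - 1/44 = 307/44 ≈ 6.9773)
m*(-40) = (307/44)*(-40) = -3070/11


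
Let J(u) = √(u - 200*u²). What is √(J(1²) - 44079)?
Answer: √(-44079 + I*√199) ≈ 0.0336 + 209.95*I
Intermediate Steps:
√(J(1²) - 44079) = √(√(1²*(1 - 200*1²)) - 44079) = √(√(1*(1 - 200*1)) - 44079) = √(√(1*(1 - 200)) - 44079) = √(√(1*(-199)) - 44079) = √(√(-199) - 44079) = √(I*√199 - 44079) = √(-44079 + I*√199)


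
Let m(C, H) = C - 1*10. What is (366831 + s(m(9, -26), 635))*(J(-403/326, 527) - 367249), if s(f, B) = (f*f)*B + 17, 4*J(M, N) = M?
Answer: -175985072699817/1304 ≈ -1.3496e+11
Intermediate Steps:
J(M, N) = M/4
m(C, H) = -10 + C (m(C, H) = C - 10 = -10 + C)
s(f, B) = 17 + B*f**2 (s(f, B) = f**2*B + 17 = B*f**2 + 17 = 17 + B*f**2)
(366831 + s(m(9, -26), 635))*(J(-403/326, 527) - 367249) = (366831 + (17 + 635*(-10 + 9)**2))*((-403/326)/4 - 367249) = (366831 + (17 + 635*(-1)**2))*((-403*1/326)/4 - 367249) = (366831 + (17 + 635*1))*((1/4)*(-403/326) - 367249) = (366831 + (17 + 635))*(-403/1304 - 367249) = (366831 + 652)*(-478893099/1304) = 367483*(-478893099/1304) = -175985072699817/1304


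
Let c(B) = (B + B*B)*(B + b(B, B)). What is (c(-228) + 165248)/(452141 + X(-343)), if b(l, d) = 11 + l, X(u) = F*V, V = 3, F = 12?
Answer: -22866172/452177 ≈ -50.569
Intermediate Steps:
X(u) = 36 (X(u) = 12*3 = 36)
c(B) = (11 + 2*B)*(B + B²) (c(B) = (B + B*B)*(B + (11 + B)) = (B + B²)*(11 + 2*B) = (11 + 2*B)*(B + B²))
(c(-228) + 165248)/(452141 + X(-343)) = (-228*(11 + 2*(-228)² + 13*(-228)) + 165248)/(452141 + 36) = (-228*(11 + 2*51984 - 2964) + 165248)/452177 = (-228*(11 + 103968 - 2964) + 165248)*(1/452177) = (-228*101015 + 165248)*(1/452177) = (-23031420 + 165248)*(1/452177) = -22866172*1/452177 = -22866172/452177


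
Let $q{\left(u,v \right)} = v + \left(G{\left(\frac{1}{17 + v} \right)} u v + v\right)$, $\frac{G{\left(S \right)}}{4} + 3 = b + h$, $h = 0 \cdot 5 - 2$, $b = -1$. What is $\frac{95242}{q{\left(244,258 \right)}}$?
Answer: $- \frac{47621}{755166} \approx -0.06306$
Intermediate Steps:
$h = -2$ ($h = 0 - 2 = -2$)
$G{\left(S \right)} = -24$ ($G{\left(S \right)} = -12 + 4 \left(-1 - 2\right) = -12 + 4 \left(-3\right) = -12 - 12 = -24$)
$q{\left(u,v \right)} = 2 v - 24 u v$ ($q{\left(u,v \right)} = v + \left(- 24 u v + v\right) = v - \left(- v + 24 u v\right) = 2 v - 24 u v$)
$\frac{95242}{q{\left(244,258 \right)}} = \frac{95242}{2 \cdot 258 \left(1 - 2928\right)} = \frac{95242}{2 \cdot 258 \left(-2927\right)} = \frac{95242}{-1510332} = 95242 \left(- \frac{1}{1510332}\right) = - \frac{47621}{755166}$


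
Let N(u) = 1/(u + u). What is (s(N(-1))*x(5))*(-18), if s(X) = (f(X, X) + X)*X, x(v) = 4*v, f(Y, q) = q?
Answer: -180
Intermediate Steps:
N(u) = 1/(2*u)
s(X) = 2*X² (s(X) = (X + X)*X = (2*X)*X = 2*X²)
(s(N(-1))*x(5))*(-18) = ((2*((½)/(-1))²)*(4*5))*(-18) = ((2*((½)*(-1))²)*20)*(-18) = ((2*(-½)²)*20)*(-18) = ((2*(¼))*20)*(-18) = ((½)*20)*(-18) = 10*(-18) = -180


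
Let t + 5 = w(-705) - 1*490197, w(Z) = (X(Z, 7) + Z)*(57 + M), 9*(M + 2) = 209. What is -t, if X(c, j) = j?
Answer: 4903210/9 ≈ 5.4480e+5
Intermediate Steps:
M = 191/9 (M = -2 + (1/9)*209 = -2 + 209/9 = 191/9 ≈ 21.222)
w(Z) = 4928/9 + 704*Z/9 (w(Z) = (7 + Z)*(57 + 191/9) = (7 + Z)*(704/9) = 4928/9 + 704*Z/9)
t = -4903210/9 (t = -5 + ((4928/9 + (704/9)*(-705)) - 1*490197) = -5 + ((4928/9 - 165440/3) - 490197) = -5 + (-491392/9 - 490197) = -5 - 4903165/9 = -4903210/9 ≈ -5.4480e+5)
-t = -1*(-4903210/9) = 4903210/9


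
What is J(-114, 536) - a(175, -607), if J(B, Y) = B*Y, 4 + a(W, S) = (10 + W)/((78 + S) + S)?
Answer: -69409415/1136 ≈ -61100.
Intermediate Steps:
a(W, S) = -4 + (10 + W)/(78 + 2*S) (a(W, S) = -4 + (10 + W)/((78 + S) + S) = -4 + (10 + W)/(78 + 2*S))
J(-114, 536) - a(175, -607) = -114*536 - (-302 + 175 - 8*(-607))/(2*(39 - 607)) = -61104 - (-302 + 175 + 4856)/(2*(-568)) = -61104 - (-1)*4729/(2*568) = -61104 - 1*(-4729/1136) = -61104 + 4729/1136 = -69409415/1136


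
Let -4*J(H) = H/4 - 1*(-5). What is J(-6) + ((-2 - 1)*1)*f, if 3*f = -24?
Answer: 185/8 ≈ 23.125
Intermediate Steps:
f = -8 (f = (⅓)*(-24) = -8)
J(H) = -5/4 - H/16 (J(H) = -(H/4 - 1*(-5))/4 = -(H*(¼) + 5)/4 = -(H/4 + 5)/4 = -(5 + H/4)/4 = -5/4 - H/16)
J(-6) + ((-2 - 1)*1)*f = (-5/4 - 1/16*(-6)) + ((-2 - 1)*1)*(-8) = (-5/4 + 3/8) - 3*1*(-8) = -7/8 - 3*(-8) = -7/8 + 24 = 185/8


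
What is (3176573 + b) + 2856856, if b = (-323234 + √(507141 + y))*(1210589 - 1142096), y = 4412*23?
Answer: -22133232933 + 68493*√608617 ≈ -2.2080e+10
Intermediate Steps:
y = 101476
b = -22139266362 + 68493*√608617 (b = (-323234 + √(507141 + 101476))*(1210589 - 1142096) = (-323234 + √608617)*68493 = -22139266362 + 68493*√608617 ≈ -2.2086e+10)
(3176573 + b) + 2856856 = (3176573 + (-22139266362 + 68493*√608617)) + 2856856 = (-22136089789 + 68493*√608617) + 2856856 = -22133232933 + 68493*√608617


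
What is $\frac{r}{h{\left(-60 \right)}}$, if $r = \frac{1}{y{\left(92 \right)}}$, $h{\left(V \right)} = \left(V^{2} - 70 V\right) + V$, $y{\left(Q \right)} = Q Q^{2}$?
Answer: $\frac{1}{6027045120} \approx 1.6592 \cdot 10^{-10}$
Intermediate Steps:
$y{\left(Q \right)} = Q^{3}$
$h{\left(V \right)} = V^{2} - 69 V$
$r = \frac{1}{778688}$ ($r = \frac{1}{92^{3}} = \frac{1}{778688} \approx 1.2842 \cdot 10^{-6}$)
$\frac{r}{h{\left(-60 \right)}} = \frac{1}{778688 \left(- 60 \left(-69 - 60\right)\right)} = \frac{1}{778688 \left(\left(-60\right) \left(-129\right)\right)} = \frac{1}{778688 \cdot 7740} = \frac{1}{778688} \cdot \frac{1}{7740} = \frac{1}{6027045120}$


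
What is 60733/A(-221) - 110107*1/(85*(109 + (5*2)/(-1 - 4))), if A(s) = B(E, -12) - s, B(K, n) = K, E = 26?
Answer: 525170206/2246465 ≈ 233.78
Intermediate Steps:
A(s) = 26 - s
60733/A(-221) - 110107*1/(85*(109 + (5*2)/(-1 - 4))) = 60733/(26 - 1*(-221)) - 110107*1/(85*(109 + (5*2)/(-1 - 4))) = 60733/(26 + 221) - 110107*1/(85*(109 + 10/(-5))) = 60733/247 - 110107*1/(85*(109 + 10*(-⅕))) = 60733*(1/247) - 110107*1/(85*(109 - 2)) = 60733/247 - 110107/(85*107) = 60733/247 - 110107/9095 = 525170206/2246465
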